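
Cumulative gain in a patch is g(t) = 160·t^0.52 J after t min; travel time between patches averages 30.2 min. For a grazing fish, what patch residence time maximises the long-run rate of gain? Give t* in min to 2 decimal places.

32.72 min

By the marginal value theorem, leave when the instantaneous gain rate g'(t) equals the habitat-wide average g(t)/(T + t).
g'(t) = 0.52·160·t^-0.48. Setting 0.52·160·t^-0.48 = 160·t^0.52/(30.2+t) gives 0.52(30.2+t) = t, so 0.48·t = 0.52×30.2.
t* = 0.52×30.2/0.48 = 32.72 min.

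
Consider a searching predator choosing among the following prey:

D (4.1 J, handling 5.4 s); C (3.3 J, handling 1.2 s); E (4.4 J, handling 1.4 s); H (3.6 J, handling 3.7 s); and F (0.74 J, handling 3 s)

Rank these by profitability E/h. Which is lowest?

F

In descending order of E/h:
E: 4.4/1.4 = 3.14 J/s
C: 3.3/1.2 = 2.75 J/s
H: 3.6/3.7 = 0.973 J/s
D: 4.1/5.4 = 0.759 J/s
F: 0.74/3 = 0.247 J/s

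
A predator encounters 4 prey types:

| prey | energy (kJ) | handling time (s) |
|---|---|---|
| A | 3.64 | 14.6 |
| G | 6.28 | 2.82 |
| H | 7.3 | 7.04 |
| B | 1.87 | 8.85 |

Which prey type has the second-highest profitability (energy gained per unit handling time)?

H

Profitability E/h (kJ/s): A = 3.64/14.6 = 0.249, G = 6.28/2.82 = 2.23, H = 7.3/7.04 = 1.04, B = 1.87/8.85 = 0.211.
Ranked: G > H > A > B.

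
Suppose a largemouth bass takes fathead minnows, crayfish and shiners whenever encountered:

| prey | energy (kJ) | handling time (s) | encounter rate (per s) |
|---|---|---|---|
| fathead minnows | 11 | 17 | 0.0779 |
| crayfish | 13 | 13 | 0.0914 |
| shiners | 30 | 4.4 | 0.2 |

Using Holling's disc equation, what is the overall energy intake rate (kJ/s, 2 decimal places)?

R = (0.0779×11 + 0.0914×13 + 0.2×30) / (1 + 0.0779×17 + 0.0914×13 + 0.2×4.4) = 8.045/4.393 = 1.832 kJ/s.

1.83 kJ/s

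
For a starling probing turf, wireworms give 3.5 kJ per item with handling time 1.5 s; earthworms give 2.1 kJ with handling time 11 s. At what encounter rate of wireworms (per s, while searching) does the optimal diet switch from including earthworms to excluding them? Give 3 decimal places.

Drop earthworms once their profitability E₂/h₂ falls below the rate achievable on wireworms alone: E₂/h₂ = λE₁/(1 + λh₁).
Solve for λ: λE₁h₂ = E₂(1 + λh₁) → λ(E₁h₂ − E₂h₁) = E₂ → λ = E₂/(E₁h₂ − E₂h₁).
λ = 2.1/(3.5×11 − 2.1×1.5) = 2.1/35.35 = 0.05941 per s.

0.059 per s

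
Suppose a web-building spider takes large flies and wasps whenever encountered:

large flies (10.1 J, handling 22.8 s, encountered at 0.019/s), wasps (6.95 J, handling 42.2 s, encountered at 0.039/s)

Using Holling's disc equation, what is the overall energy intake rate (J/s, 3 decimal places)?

0.150 J/s

R = Σλ_iE_i / (1 + Σλ_ih_i)
Numerator: 0.019×10.1 + 0.039×6.95 = 0.4629
Denominator: 1 + 0.019×22.8 + 0.039×42.2 = 3.079
R = 0.4629/3.079 = 0.1504 J/s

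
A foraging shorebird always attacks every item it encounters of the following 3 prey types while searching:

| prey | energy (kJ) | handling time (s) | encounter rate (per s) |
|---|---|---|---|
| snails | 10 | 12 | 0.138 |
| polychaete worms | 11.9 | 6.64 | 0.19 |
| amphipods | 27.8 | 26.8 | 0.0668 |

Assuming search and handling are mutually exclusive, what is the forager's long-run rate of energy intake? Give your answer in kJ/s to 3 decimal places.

R = Σλ_iE_i / (1 + Σλ_ih_i)
Numerator: 0.138×10 + 0.19×11.9 + 0.0668×27.8 = 5.498
Denominator: 1 + 0.138×12 + 0.19×6.64 + 0.0668×26.8 = 5.708
R = 5.498/5.708 = 0.9632 kJ/s

0.963 kJ/s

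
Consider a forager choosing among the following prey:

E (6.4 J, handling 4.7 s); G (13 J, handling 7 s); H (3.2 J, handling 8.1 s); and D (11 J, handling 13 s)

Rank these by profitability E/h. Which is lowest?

In descending order of E/h:
G: 13/7 = 1.86 J/s
E: 6.4/4.7 = 1.36 J/s
D: 11/13 = 0.846 J/s
H: 3.2/8.1 = 0.395 J/s

H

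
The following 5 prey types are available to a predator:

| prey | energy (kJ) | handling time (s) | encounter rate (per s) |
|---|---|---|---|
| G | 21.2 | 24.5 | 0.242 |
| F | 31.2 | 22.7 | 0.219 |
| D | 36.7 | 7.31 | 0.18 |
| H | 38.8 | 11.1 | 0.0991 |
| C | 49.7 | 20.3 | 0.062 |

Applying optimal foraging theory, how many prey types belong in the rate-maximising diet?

Profitabilities (E/h, kJ/s): D 5.02, H 3.5, C 2.45, F 1.37, G 0.865. Add prey in this order while the next type's profitability exceeds the intake rate on those already taken.
Rate on top 1: 2.853. H: 3.5 > 2.853 → include.
Rate on top 2: 3.06. C: 2.45 < 3.06 → exclude; stop.
Optimal diet: D, H — 2 of 5 types.

2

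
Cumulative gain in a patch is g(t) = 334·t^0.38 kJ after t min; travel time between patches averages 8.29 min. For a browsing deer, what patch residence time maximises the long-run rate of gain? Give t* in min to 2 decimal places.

5.08 min

Maximise g(t)/(T+t): set derivative to zero → g'(t)(T+t) = g(t).
g'(t) = 0.38·334·t^-0.62. Setting 0.38·334·t^-0.62 = 334·t^0.38/(8.29+t) gives 0.38(8.29+t) = t, so 0.62·t = 0.38×8.29.
t* = 0.38×8.29/0.62 = 5.081 min.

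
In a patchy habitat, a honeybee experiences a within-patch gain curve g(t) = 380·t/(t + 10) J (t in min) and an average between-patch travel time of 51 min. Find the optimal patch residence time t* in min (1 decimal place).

Maximise g(t)/(T+t): set derivative to zero → g'(t)(T+t) = g(t).
g'(t) = 380·10/(t + 10)². Setting 380·10/(t+10)² = 380t/[(t+10)(51+t)] gives 10(51+t) = t(t+10), so t² = 10×51 = 510.
t* = √510 = 22.58 min.

22.6 min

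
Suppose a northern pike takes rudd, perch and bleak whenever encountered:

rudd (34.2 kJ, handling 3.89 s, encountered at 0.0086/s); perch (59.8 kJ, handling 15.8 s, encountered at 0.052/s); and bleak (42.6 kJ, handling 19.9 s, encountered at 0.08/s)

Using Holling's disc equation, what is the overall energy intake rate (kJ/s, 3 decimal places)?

Energy encountered per unit search time: 0.0086×34.2 + 0.052×59.8 + 0.08×42.6 = 6.812 kJ/s.
Handling time per unit search time: 0.0086×3.89 + 0.052×15.8 + 0.08×19.9 = 2.447.
Rate = 6.812/(1 + 2.447) = 1.976 kJ/s.

1.976 kJ/s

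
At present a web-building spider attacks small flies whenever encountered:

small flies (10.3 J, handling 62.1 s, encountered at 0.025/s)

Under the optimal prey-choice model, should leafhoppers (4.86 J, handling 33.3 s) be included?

On small flies alone, R = ΣλE/(1+Σλh) = 0.2575/2.553 = 0.1009 J/s.
leafhoppers: E/h = 4.86/33.3 = 0.1459 J/s.
0.1459 > 0.1009, so adding leafhoppers raises the average — include it.

Yes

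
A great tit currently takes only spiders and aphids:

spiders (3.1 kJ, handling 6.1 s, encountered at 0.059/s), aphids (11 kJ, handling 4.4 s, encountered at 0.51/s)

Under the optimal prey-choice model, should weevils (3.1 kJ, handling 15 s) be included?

No

Current rate: (0.059×3.1 + 0.51×11)/(1 + 0.059×6.1 + 0.51×4.4) = 1.607 kJ/s.
weevils: E/h = 3.1/15 = 0.2067 kJ/s.
Since 0.2067 < R, time spent handling weevils is better spent searching.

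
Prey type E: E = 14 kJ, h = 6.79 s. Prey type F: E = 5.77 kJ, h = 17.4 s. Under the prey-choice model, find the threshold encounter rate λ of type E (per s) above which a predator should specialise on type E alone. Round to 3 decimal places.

Drop type F once their profitability E₂/h₂ falls below the rate achievable on type E alone: E₂/h₂ = λE₁/(1 + λh₁).
Solve for λ: λE₁h₂ = E₂(1 + λh₁) → λ(E₁h₂ − E₂h₁) = E₂ → λ = E₂/(E₁h₂ − E₂h₁).
λ = 5.77/(14×17.4 − 5.77×6.79) = 5.77/204.4 = 0.02823 per s.

0.028 per s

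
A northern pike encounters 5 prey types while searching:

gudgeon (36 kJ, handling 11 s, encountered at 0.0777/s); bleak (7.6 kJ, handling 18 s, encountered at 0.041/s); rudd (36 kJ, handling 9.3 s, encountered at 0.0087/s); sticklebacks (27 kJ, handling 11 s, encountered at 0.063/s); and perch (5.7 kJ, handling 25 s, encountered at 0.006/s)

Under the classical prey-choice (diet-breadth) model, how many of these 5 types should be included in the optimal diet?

3

E/h in descending order: rudd 3.87, gudgeon 3.27, sticklebacks 2.45, bleak 0.422, perch 0.228 kJ/s. The optimal diet is the largest prefix of this list for which every included type satisfies E_i/h_i > R on the types above it.
Rate on top 1: 0.2898. gudgeon: 3.27 > 0.2898 → include.
Rate on top 2: 1.607. sticklebacks: 2.45 > 1.607 → include.
Rate on top 3: 1.83. bleak: 0.422 < 1.83 → exclude; stop.
Optimal diet: rudd, gudgeon, sticklebacks — 3 of 5 types.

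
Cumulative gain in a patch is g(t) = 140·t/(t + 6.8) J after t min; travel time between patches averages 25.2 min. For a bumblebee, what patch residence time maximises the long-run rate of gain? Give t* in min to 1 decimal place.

13.1 min

By the marginal value theorem, leave when the instantaneous gain rate g'(t) equals the habitat-wide average g(t)/(T + t).
g'(t) = 140·6.8/(t + 6.8)². Setting 140·6.8/(t+6.8)² = 140t/[(t+6.8)(25.2+t)] gives 6.8(25.2+t) = t(t+6.8), so t² = 6.8×25.2 = 171.4.
t* = √171.4 = 13.09 min.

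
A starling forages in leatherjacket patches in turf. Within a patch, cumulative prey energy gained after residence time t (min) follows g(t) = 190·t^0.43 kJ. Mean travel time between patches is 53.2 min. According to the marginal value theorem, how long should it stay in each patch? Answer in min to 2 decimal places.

Maximise g(t)/(T+t): set derivative to zero → g'(t)(T+t) = g(t).
g'(t) = 0.43·190·t^-0.57. Setting 0.43·190·t^-0.57 = 190·t^0.43/(53.2+t) gives 0.43(53.2+t) = t, so 0.57·t = 0.43×53.2.
t* = 0.43×53.2/0.57 = 40.13 min.

40.13 min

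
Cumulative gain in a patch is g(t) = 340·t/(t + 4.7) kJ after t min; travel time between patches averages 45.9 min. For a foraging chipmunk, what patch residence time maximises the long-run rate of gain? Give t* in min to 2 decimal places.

14.69 min

Optimal t* satisfies g'(t*) = g(t*)/(T + t*).
g'(t) = 340·4.7/(t + 4.7)². Setting 340·4.7/(t+4.7)² = 340t/[(t+4.7)(45.9+t)] gives 4.7(45.9+t) = t(t+4.7), so t² = 4.7×45.9 = 215.7.
t* = √215.7 = 14.69 min.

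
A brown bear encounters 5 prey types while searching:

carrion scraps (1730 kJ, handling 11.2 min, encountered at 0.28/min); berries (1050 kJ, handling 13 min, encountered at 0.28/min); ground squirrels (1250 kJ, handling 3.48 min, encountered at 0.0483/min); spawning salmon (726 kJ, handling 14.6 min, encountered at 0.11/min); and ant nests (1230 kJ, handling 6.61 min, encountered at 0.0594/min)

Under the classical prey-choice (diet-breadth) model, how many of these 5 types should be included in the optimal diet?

3

Rank by E/h (kJ/min): ground squirrels 359, ant nests 186, carrion scraps 154, berries 80.8, spawning salmon 49.7. Include each in turn until the next type's E/h falls below the running intake rate.
Rate on top 1: 51.69. ant nests: 186 > 51.69 → include.
Rate on top 2: 85.5. carrion scraps: 154 > 85.5 → include.
Rate on top 3: 131.5. berries: 80.8 < 131.5 → exclude; stop.
Optimal diet: ground squirrels, ant nests, carrion scraps — 3 of 5 types.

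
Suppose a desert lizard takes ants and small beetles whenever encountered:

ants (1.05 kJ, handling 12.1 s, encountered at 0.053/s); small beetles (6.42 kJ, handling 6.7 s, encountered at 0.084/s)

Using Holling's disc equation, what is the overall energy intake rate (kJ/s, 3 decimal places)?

Energy encountered per unit search time: 0.053×1.05 + 0.084×6.42 = 0.5949 kJ/s.
Handling time per unit search time: 0.053×12.1 + 0.084×6.7 = 1.204.
Rate = 0.5949/(1 + 1.204) = 0.2699 kJ/s.

0.270 kJ/s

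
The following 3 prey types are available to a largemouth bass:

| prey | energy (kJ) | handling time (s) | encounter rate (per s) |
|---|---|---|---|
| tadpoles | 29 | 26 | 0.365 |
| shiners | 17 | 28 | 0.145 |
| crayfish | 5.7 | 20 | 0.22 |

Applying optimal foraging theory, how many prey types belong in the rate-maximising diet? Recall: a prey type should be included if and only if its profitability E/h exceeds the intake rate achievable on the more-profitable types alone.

1

Profitabilities (E/h, kJ/s): tadpoles 1.12, shiners 0.607, crayfish 0.285. Add prey in this order while the next type's profitability exceeds the intake rate on those already taken.
Rate on top 1: 1.009. shiners: 0.607 < 1.009 → exclude; stop.
Optimal diet: tadpoles — 1 of 3 types.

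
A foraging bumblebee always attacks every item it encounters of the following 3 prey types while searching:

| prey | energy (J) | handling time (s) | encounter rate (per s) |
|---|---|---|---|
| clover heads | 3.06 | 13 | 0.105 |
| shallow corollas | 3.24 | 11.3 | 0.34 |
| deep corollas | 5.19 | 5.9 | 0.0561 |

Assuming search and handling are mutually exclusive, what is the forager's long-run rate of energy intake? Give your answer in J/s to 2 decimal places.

R = Σλ_iE_i / (1 + Σλ_ih_i)
Numerator: 0.105×3.06 + 0.34×3.24 + 0.0561×5.19 = 1.714
Denominator: 1 + 0.105×13 + 0.34×11.3 + 0.0561×5.9 = 6.538
R = 1.714/6.538 = 0.2622 J/s

0.26 J/s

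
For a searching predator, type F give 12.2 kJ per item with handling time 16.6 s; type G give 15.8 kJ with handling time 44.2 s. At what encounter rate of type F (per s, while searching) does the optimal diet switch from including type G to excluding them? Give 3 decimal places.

The zero-one rule: include type G iff E₂/h₂ > λE₁/(1+λh₁). Equality gives the switch point.
λE₁h₂ = E₂ + λE₂h₁ ⇒ λ = E₂/(E₁h₂ − E₂h₁) = 15.8/(539.2 − 262.3) = 0.05705 per s.

0.057 per s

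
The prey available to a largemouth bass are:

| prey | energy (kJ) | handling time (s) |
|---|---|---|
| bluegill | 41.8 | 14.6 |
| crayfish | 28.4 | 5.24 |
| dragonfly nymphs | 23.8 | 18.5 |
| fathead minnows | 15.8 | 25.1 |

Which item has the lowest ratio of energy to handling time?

fathead minnows

Profitability E/h (kJ/s): bluegill = 41.8/14.6 = 2.86, crayfish = 28.4/5.24 = 5.42, dragonfly nymphs = 23.8/18.5 = 1.29, fathead minnows = 15.8/25.1 = 0.629.
Ranked: crayfish > bluegill > dragonfly nymphs > fathead minnows.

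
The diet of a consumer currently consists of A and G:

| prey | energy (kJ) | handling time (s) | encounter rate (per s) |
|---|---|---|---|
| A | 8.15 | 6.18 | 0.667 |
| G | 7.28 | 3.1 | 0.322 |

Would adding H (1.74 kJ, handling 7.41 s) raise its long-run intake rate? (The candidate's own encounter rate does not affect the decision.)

No

Intake rate on the current diet: R = (0.667×8.15 + 0.322×7.28) / (1 + 0.667×6.18 + 0.322×3.1) = 7.78/6.12 = 1.271 kJ/s.
Profitability of H: 1.74/7.41 = 0.2348 kJ/s.
Since 0.2348 < R, time spent handling H is better spent searching.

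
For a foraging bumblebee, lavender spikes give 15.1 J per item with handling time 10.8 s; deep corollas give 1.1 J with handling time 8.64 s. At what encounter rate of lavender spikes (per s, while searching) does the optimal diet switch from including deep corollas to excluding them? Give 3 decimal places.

Drop deep corollas once their profitability E₂/h₂ falls below the rate achievable on lavender spikes alone: E₂/h₂ = λE₁/(1 + λh₁).
Solve for λ: λE₁h₂ = E₂(1 + λh₁) → λ(E₁h₂ − E₂h₁) = E₂ → λ = E₂/(E₁h₂ − E₂h₁).
λ = 1.1/(15.1×8.64 − 1.1×10.8) = 1.1/118.6 = 0.009276 per s.

0.009 per s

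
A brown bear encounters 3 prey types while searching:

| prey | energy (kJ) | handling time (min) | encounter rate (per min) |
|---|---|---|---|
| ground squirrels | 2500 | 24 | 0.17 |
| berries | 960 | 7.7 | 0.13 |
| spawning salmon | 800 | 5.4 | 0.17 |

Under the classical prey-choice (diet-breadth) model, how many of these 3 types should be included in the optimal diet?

Rank by E/h (kJ/min): spawning salmon 148, berries 125, ground squirrels 104. Include each in turn until the next type's E/h falls below the running intake rate.
Rate on top 1: 70.91. berries: 125 > 70.91 → include.
Rate on top 2: 89.35. ground squirrels: 104 > 89.35 → include.
Optimal diet: spawning salmon, berries, ground squirrels — 3 of 3 types.

3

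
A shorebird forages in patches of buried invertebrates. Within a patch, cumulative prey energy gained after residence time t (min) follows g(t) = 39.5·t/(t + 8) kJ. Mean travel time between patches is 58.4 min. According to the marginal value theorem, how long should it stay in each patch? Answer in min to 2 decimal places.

21.61 min

Maximise g(t)/(T+t): set derivative to zero → g'(t)(T+t) = g(t).
g'(t) = 39.5·8/(t + 8)². Setting 39.5·8/(t+8)² = 39.5t/[(t+8)(58.4+t)] gives 8(58.4+t) = t(t+8), so t² = 8×58.4 = 467.2.
t* = √467.2 = 21.61 min.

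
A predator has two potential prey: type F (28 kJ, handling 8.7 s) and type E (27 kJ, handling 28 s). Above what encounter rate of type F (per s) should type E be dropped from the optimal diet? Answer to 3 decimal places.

0.049 per s

Drop type E once their profitability E₂/h₂ falls below the rate achievable on type F alone: E₂/h₂ = λE₁/(1 + λh₁).
Solve for λ: λE₁h₂ = E₂(1 + λh₁) → λ(E₁h₂ − E₂h₁) = E₂ → λ = E₂/(E₁h₂ − E₂h₁).
λ = 27/(28×28 − 27×8.7) = 27/549.1 = 0.04917 per s.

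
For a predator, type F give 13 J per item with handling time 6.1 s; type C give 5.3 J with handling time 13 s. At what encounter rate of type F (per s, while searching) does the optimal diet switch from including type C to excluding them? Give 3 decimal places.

0.039 per s

The zero-one rule: include type C iff E₂/h₂ > λE₁/(1+λh₁). Equality gives the switch point.
λE₁h₂ = E₂ + λE₂h₁ ⇒ λ = E₂/(E₁h₂ − E₂h₁) = 5.3/(169 − 32.33) = 0.03878 per s.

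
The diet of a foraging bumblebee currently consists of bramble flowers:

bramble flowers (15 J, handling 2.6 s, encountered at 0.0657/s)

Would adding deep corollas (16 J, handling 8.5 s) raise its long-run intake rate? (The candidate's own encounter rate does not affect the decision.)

Intake rate on the current diet: R = (0.0657×15) / (1 + 0.0657×2.6) = 0.9855/1.171 = 0.8417 J/s.
Profitability of deep corollas: 16/8.5 = 1.882 J/s.
Since 1.882 > R, including deep corollas increases the long-run rate.

Yes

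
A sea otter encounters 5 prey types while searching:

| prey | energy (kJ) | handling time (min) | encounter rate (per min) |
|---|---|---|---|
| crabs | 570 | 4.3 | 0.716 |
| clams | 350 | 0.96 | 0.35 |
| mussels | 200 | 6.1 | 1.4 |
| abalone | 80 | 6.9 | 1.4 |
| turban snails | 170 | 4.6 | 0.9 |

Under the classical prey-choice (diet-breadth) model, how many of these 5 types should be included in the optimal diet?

2

Profitabilities (E/h, kJ/min): clams 365, crabs 133, turban snails 37, mussels 32.8, abalone 11.6. Add prey in this order while the next type's profitability exceeds the intake rate on those already taken.
Rate on top 1: 91.69. crabs: 133 > 91.69 → include.
Rate on top 2: 120.2. turban snails: 37 < 120.2 → exclude; stop.
Optimal diet: clams, crabs — 2 of 5 types.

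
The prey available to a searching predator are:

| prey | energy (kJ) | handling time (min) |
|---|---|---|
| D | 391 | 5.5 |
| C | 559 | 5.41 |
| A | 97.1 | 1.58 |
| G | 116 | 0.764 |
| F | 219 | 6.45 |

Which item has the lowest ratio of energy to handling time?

F

Profitability E/h (kJ/min): D = 391/5.5 = 71.1, C = 559/5.41 = 103, A = 97.1/1.58 = 61.5, G = 116/0.764 = 152, F = 219/6.45 = 34.
Ranked: G > C > D > A > F.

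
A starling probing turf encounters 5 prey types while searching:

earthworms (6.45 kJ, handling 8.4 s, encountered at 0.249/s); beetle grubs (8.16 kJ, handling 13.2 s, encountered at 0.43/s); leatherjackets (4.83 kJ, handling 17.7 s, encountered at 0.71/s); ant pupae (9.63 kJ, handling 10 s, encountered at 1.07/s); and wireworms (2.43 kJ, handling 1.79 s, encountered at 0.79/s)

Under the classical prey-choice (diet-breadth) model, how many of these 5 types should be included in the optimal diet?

2

Profitabilities (E/h, kJ/s): wireworms 1.36, ant pupae 0.963, earthworms 0.768, beetle grubs 0.618, leatherjackets 0.273. Add prey in this order while the next type's profitability exceeds the intake rate on those already taken.
Rate on top 1: 0.7952. ant pupae: 0.963 > 0.7952 → include.
Rate on top 2: 0.9321. earthworms: 0.768 < 0.9321 → exclude; stop.
Optimal diet: wireworms, ant pupae — 2 of 5 types.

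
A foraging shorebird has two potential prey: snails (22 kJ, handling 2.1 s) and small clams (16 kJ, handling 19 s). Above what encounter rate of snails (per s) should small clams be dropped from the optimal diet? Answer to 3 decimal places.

0.042 per s

The zero-one rule: include small clams iff E₂/h₂ > λE₁/(1+λh₁). Equality gives the switch point.
λE₁h₂ = E₂ + λE₂h₁ ⇒ λ = E₂/(E₁h₂ − E₂h₁) = 16/(418 − 33.6) = 0.04162 per s.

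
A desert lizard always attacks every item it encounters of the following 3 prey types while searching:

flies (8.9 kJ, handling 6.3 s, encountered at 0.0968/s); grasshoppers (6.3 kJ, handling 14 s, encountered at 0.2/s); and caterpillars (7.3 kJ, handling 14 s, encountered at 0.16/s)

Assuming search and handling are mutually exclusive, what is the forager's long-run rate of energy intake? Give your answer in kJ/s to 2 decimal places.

R = (0.0968×8.9 + 0.2×6.3 + 0.16×7.3) / (1 + 0.0968×6.3 + 0.2×14 + 0.16×14) = 3.29/6.65 = 0.4947 kJ/s.

0.49 kJ/s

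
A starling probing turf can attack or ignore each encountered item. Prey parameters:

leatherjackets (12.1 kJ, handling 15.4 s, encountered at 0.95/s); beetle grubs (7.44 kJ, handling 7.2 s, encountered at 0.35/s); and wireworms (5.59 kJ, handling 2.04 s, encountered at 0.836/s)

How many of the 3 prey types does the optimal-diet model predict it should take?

1

E/h in descending order: wireworms 2.74, beetle grubs 1.03, leatherjackets 0.786 kJ/s. The optimal diet is the largest prefix of this list for which every included type satisfies E_i/h_i > R on the types above it.
Rate on top 1: 1.727. beetle grubs: 1.03 < 1.727 → exclude; stop.
Optimal diet: wireworms — 1 of 3 types.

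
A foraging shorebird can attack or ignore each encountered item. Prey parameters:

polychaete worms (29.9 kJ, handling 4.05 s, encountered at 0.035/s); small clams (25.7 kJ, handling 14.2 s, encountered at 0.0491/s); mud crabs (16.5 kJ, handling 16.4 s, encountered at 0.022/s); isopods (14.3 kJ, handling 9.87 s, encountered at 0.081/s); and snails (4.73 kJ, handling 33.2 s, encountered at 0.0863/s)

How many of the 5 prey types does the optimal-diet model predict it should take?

E/h in descending order: polychaete worms 7.38, small clams 1.81, isopods 1.45, mud crabs 1.01, snails 0.142 kJ/s. The optimal diet is the largest prefix of this list for which every included type satisfies E_i/h_i > R on the types above it.
Rate on top 1: 0.9166. small clams: 1.81 > 0.9166 → include.
Rate on top 2: 1.255. isopods: 1.45 > 1.255 → include.
Rate on top 3: 1.314. mud crabs: 1.01 < 1.314 → exclude; stop.
Optimal diet: polychaete worms, small clams, isopods — 3 of 5 types.

3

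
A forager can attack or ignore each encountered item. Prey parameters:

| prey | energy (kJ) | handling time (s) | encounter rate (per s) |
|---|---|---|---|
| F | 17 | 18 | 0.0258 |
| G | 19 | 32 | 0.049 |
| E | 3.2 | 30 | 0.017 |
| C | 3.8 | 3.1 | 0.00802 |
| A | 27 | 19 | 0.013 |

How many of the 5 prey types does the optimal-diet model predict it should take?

4

Profitabilities (E/h, kJ/s): A 1.42, C 1.23, F 0.944, G 0.594, E 0.107. Add prey in this order while the next type's profitability exceeds the intake rate on those already taken.
Rate on top 1: 0.2815. C: 1.23 > 0.2815 → include.
Rate on top 2: 0.2999. F: 0.944 > 0.2999 → include.
Rate on top 3: 0.4723. G: 0.594 > 0.4723 → include.
Rate on top 4: 0.5299. E: 0.107 < 0.5299 → exclude; stop.
Optimal diet: A, C, F, G — 4 of 5 types.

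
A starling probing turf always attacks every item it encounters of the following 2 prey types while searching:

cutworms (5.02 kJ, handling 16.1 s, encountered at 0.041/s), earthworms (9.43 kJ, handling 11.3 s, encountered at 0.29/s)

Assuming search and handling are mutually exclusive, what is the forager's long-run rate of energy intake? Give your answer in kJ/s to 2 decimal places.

R = Σλ_iE_i / (1 + Σλ_ih_i)
Numerator: 0.041×5.02 + 0.29×9.43 = 2.941
Denominator: 1 + 0.041×16.1 + 0.29×11.3 = 4.937
R = 2.941/4.937 = 0.5956 kJ/s

0.60 kJ/s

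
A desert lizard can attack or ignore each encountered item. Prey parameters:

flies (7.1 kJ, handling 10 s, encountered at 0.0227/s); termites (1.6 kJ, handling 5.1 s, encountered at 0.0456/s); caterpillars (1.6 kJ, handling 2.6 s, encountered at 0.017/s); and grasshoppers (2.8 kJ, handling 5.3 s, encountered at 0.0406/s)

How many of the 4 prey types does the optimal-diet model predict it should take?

4

Rank by E/h (kJ/s): flies 0.71, caterpillars 0.615, grasshoppers 0.528, termites 0.314. Include each in turn until the next type's E/h falls below the running intake rate.
Rate on top 1: 0.1314. caterpillars: 0.615 > 0.1314 → include.
Rate on top 2: 0.1482. grasshoppers: 0.528 > 0.1482 → include.
Rate on top 3: 0.2032. termites: 0.314 > 0.2032 → include.
Optimal diet: flies, caterpillars, grasshoppers, termites — 4 of 4 types.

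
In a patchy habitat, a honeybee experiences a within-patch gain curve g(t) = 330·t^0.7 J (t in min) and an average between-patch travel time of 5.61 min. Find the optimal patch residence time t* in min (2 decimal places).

Optimal t* satisfies g'(t*) = g(t*)/(T + t*).
g'(t) = 0.7·330·t^-0.3. Setting 0.7·330·t^-0.3 = 330·t^0.7/(5.61+t) gives 0.7(5.61+t) = t, so 0.30·t = 0.7×5.61.
t* = 0.7×5.61/0.30 = 13.09 min.

13.09 min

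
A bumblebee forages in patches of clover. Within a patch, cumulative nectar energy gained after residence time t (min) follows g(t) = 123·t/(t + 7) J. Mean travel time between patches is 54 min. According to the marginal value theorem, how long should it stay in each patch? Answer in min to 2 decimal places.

19.44 min

By the marginal value theorem, leave when the instantaneous gain rate g'(t) equals the habitat-wide average g(t)/(T + t).
g'(t) = 123·7/(t + 7)². Setting 123·7/(t+7)² = 123t/[(t+7)(54+t)] gives 7(54+t) = t(t+7), so t² = 7×54 = 378.
t* = √378 = 19.44 min.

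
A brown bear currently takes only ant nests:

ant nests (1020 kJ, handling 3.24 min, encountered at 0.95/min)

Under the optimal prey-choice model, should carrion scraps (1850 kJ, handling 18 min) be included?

No

Current rate: (0.95×1020)/(1 + 0.95×3.24) = 237.6 kJ/min.
carrion scraps: E/h = 1850/18 = 102.8 kJ/min.
Since 102.8 < R, time spent handling carrion scraps is better spent searching.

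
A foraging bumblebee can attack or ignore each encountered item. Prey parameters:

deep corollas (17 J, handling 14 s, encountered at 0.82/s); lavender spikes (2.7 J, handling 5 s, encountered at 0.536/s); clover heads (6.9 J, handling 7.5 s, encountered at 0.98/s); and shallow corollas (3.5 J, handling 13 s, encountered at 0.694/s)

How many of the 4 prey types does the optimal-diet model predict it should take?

Rank by E/h (J/s): deep corollas 1.21, clover heads 0.92, lavender spikes 0.54, shallow corollas 0.269. Include each in turn until the next type's E/h falls below the running intake rate.
Rate on top 1: 1.117. clover heads: 0.92 < 1.117 → exclude; stop.
Optimal diet: deep corollas — 1 of 4 types.

1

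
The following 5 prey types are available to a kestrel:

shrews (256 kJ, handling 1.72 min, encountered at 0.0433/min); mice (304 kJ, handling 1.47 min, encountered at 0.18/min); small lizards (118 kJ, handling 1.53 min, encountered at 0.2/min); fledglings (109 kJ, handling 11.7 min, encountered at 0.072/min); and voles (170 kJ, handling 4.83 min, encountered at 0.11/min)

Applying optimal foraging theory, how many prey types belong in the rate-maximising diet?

3

Profitabilities (E/h, kJ/min): mice 207, shrews 149, small lizards 77.1, voles 35.2, fledglings 9.32. Add prey in this order while the next type's profitability exceeds the intake rate on those already taken.
Rate on top 1: 43.27. shrews: 149 > 43.27 → include.
Rate on top 2: 49.14. small lizards: 77.1 > 49.14 → include.
Rate on top 3: 54.35. voles: 35.2 < 54.35 → exclude; stop.
Optimal diet: mice, shrews, small lizards — 3 of 5 types.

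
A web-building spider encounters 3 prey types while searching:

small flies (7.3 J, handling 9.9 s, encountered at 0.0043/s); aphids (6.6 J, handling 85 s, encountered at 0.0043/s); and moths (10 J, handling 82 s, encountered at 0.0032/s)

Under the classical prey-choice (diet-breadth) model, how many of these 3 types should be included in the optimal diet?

Profitabilities (E/h, J/s): small flies 0.737, moths 0.122, aphids 0.0776. Add prey in this order while the next type's profitability exceeds the intake rate on those already taken.
Rate on top 1: 0.03011. moths: 0.122 > 0.03011 → include.
Rate on top 2: 0.04858. aphids: 0.0776 > 0.04858 → include.
Optimal diet: small flies, moths, aphids — 3 of 3 types.

3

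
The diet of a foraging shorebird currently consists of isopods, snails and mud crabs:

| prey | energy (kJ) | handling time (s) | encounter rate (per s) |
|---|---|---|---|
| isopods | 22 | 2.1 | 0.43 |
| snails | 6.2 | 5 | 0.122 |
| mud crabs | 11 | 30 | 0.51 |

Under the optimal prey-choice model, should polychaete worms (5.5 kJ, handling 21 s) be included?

Intake rate on the current diet: R = (0.43×22 + 0.122×6.2 + 0.51×11) / (1 + 0.43×2.1 + 0.122×5 + 0.51×30) = 15.83/17.81 = 0.8885 kJ/s.
Profitability of polychaete worms: 5.5/21 = 0.2619 kJ/s.
0.2619 < 0.8885, so adding polychaete worms would lower the average — exclude it.

No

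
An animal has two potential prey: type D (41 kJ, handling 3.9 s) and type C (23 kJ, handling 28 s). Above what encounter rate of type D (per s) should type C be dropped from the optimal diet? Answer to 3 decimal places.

0.022 per s

The zero-one rule: include type C iff E₂/h₂ > λE₁/(1+λh₁). Equality gives the switch point.
λE₁h₂ = E₂ + λE₂h₁ ⇒ λ = E₂/(E₁h₂ − E₂h₁) = 23/(1148 − 89.7) = 0.02173 per s.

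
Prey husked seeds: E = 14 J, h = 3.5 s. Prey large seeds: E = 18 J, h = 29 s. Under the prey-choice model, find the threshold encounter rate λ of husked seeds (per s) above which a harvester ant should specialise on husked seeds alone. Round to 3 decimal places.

0.052 per s

Drop large seeds once their profitability E₂/h₂ falls below the rate achievable on husked seeds alone: E₂/h₂ = λE₁/(1 + λh₁).
Solve for λ: λE₁h₂ = E₂(1 + λh₁) → λ(E₁h₂ − E₂h₁) = E₂ → λ = E₂/(E₁h₂ − E₂h₁).
λ = 18/(14×29 − 18×3.5) = 18/343 = 0.05248 per s.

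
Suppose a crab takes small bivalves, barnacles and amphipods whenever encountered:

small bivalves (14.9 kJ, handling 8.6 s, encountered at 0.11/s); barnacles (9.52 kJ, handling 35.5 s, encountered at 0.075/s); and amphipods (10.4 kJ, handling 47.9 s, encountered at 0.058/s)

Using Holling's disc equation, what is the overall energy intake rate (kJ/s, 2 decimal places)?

0.40 kJ/s

Energy encountered per unit search time: 0.11×14.9 + 0.075×9.52 + 0.058×10.4 = 2.956 kJ/s.
Handling time per unit search time: 0.11×8.6 + 0.075×35.5 + 0.058×47.9 = 6.387.
Rate = 2.956/(1 + 6.387) = 0.4002 kJ/s.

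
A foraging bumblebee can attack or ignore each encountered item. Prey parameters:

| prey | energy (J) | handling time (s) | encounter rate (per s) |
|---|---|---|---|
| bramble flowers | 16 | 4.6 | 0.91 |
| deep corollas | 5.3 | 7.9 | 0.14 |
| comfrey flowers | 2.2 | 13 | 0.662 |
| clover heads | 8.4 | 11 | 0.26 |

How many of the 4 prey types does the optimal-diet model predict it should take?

1

Rank by E/h (J/s): bramble flowers 3.48, clover heads 0.764, deep corollas 0.671, comfrey flowers 0.169. Include each in turn until the next type's E/h falls below the running intake rate.
Rate on top 1: 2.808. clover heads: 0.764 < 2.808 → exclude; stop.
Optimal diet: bramble flowers — 1 of 4 types.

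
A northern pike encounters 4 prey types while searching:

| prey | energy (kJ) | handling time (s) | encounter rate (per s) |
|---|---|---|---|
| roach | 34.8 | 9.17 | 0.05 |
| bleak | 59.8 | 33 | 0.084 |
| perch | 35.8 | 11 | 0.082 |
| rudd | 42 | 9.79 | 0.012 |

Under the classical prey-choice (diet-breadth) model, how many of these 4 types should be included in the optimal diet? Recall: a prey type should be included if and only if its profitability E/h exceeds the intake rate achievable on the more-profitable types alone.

3

Profitabilities (E/h, kJ/s): rudd 4.29, roach 3.79, perch 3.25, bleak 1.81. Add prey in this order while the next type's profitability exceeds the intake rate on those already taken.
Rate on top 1: 0.451. roach: 3.79 > 0.451 → include.
Rate on top 2: 1.424. perch: 3.25 > 1.424 → include.
Rate on top 3: 2.09. bleak: 1.81 < 2.09 → exclude; stop.
Optimal diet: rudd, roach, perch — 3 of 4 types.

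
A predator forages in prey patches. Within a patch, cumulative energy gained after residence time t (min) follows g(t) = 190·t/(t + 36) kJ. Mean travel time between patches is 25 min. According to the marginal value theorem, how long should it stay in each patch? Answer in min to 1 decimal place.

30.0 min

By the marginal value theorem, leave when the instantaneous gain rate g'(t) equals the habitat-wide average g(t)/(T + t).
g'(t) = 190·36/(t + 36)². Setting 190·36/(t+36)² = 190t/[(t+36)(25+t)] gives 36(25+t) = t(t+36), so t² = 36×25 = 900.
t* = √900 = 30 min.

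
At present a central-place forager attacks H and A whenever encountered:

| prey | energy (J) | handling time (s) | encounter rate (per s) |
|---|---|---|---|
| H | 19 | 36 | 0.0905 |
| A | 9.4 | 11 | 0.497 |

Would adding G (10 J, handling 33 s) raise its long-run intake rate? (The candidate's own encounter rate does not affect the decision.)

On H and A alone, R = ΣλE/(1+Σλh) = 6.391/9.725 = 0.6572 J/s.
Profitability of G: 10/33 = 0.303 J/s.
0.303 < 0.6572, so adding G would lower the average — exclude it.

No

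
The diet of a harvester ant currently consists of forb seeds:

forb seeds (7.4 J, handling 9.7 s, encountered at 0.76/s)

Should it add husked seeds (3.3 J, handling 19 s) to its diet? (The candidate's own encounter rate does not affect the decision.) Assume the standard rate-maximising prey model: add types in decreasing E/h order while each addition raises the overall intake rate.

No

On forb seeds alone, R = ΣλE/(1+Σλh) = 5.624/8.372 = 0.6718 J/s.
Profitability of husked seeds: 3.3/19 = 0.1737 J/s.
0.1737 < 0.6718, so adding husked seeds would lower the average — exclude it.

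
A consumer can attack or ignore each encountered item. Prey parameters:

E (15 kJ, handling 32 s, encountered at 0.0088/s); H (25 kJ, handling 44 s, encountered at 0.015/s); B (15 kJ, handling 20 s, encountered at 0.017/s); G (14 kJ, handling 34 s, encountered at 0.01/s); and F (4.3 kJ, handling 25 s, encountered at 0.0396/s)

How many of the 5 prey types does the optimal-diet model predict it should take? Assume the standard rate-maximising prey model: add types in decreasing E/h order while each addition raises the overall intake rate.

4

Rank by E/h (kJ/s): B 0.75, H 0.568, E 0.469, G 0.412, F 0.172. Include each in turn until the next type's E/h falls below the running intake rate.
Rate on top 1: 0.1903. H: 0.568 > 0.1903 → include.
Rate on top 2: 0.315. E: 0.469 > 0.315 → include.
Rate on top 3: 0.334. G: 0.412 > 0.334 → include.
Rate on top 4: 0.3441. F: 0.172 < 0.3441 → exclude; stop.
Optimal diet: B, H, E, G — 4 of 5 types.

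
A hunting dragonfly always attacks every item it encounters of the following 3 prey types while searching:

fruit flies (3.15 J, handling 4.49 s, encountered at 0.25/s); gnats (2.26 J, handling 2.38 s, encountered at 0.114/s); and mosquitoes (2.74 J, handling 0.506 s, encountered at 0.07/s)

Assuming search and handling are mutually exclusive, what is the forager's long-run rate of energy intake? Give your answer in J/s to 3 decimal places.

R = Σλ_iE_i / (1 + Σλ_ih_i)
Numerator: 0.25×3.15 + 0.114×2.26 + 0.07×2.74 = 1.237
Denominator: 1 + 0.25×4.49 + 0.114×2.38 + 0.07×0.506 = 2.429
R = 1.237/2.429 = 0.5092 J/s

0.509 J/s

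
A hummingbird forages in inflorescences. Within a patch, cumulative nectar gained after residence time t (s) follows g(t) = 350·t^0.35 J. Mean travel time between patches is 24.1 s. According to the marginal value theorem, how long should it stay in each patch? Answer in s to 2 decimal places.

Maximise g(t)/(T+t): set derivative to zero → g'(t)(T+t) = g(t).
g'(t) = 0.35·350·t^-0.65. Setting 0.35·350·t^-0.65 = 350·t^0.35/(24.1+t) gives 0.35(24.1+t) = t, so 0.65·t = 0.35×24.1.
t* = 0.35×24.1/0.65 = 12.98 s.

12.98 s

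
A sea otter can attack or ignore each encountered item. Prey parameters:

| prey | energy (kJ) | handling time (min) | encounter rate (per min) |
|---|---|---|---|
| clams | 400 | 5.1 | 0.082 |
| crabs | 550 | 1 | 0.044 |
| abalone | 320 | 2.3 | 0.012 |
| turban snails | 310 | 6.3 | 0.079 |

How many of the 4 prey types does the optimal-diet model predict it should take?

4

E/h in descending order: crabs 550, abalone 139, clams 78.4, turban snails 49.2 kJ/min. The optimal diet is the largest prefix of this list for which every included type satisfies E_i/h_i > R on the types above it.
Rate on top 1: 23.18. abalone: 139 > 23.18 → include.
Rate on top 2: 26.17. clams: 78.4 > 26.17 → include.
Rate on top 3: 40.84. turban snails: 49.2 > 40.84 → include.
Optimal diet: crabs, abalone, clams, turban snails — 4 of 4 types.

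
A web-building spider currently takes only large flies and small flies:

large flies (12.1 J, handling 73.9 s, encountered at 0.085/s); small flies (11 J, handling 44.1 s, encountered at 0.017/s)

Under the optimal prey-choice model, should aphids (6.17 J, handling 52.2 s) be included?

No

Current rate: (0.085×12.1 + 0.017×11)/(1 + 0.085×73.9 + 0.017×44.1) = 0.1513 J/s.
Profitability of aphids: 6.17/52.2 = 0.1182 J/s.
Since 0.1182 < R, time spent handling aphids is better spent searching.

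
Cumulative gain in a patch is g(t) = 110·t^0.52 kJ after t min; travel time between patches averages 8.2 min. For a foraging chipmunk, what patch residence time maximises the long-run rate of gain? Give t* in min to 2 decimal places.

By the marginal value theorem, leave when the instantaneous gain rate g'(t) equals the habitat-wide average g(t)/(T + t).
g'(t) = 0.52·110·t^-0.48. Setting 0.52·110·t^-0.48 = 110·t^0.52/(8.2+t) gives 0.52(8.2+t) = t, so 0.48·t = 0.52×8.2.
t* = 0.52×8.2/0.48 = 8.883 min.

8.88 min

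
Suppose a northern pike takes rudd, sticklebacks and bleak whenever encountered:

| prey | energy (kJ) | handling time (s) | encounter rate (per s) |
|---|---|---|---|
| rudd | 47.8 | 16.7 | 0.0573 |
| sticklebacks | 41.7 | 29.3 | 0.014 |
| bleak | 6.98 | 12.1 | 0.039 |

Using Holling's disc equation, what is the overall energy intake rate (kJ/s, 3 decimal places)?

1.266 kJ/s

R = (0.0573×47.8 + 0.014×41.7 + 0.039×6.98) / (1 + 0.0573×16.7 + 0.014×29.3 + 0.039×12.1) = 3.595/2.839 = 1.266 kJ/s.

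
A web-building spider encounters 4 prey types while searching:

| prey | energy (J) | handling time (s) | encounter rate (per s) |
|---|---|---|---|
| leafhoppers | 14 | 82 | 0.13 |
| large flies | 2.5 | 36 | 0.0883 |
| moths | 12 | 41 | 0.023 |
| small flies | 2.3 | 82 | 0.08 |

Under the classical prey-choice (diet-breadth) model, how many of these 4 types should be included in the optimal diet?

Rank by E/h (J/s): moths 0.293, leafhoppers 0.171, large flies 0.0694, small flies 0.028. Include each in turn until the next type's E/h falls below the running intake rate.
Rate on top 1: 0.142. leafhoppers: 0.171 > 0.142 → include.
Rate on top 2: 0.1663. large flies: 0.0694 < 0.1663 → exclude; stop.
Optimal diet: moths, leafhoppers — 2 of 4 types.

2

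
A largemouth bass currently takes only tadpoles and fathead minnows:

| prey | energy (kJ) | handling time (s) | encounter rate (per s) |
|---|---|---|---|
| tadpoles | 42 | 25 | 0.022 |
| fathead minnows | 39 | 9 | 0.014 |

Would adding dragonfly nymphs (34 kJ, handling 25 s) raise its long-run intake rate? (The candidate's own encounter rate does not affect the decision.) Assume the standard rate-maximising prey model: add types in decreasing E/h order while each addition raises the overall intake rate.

Current rate: (0.022×42 + 0.014×39)/(1 + 0.022×25 + 0.014×9) = 0.8771 kJ/s.
Profitability of dragonfly nymphs: 34/25 = 1.36 kJ/s.
Since 1.36 > R, including dragonfly nymphs increases the long-run rate.

Yes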